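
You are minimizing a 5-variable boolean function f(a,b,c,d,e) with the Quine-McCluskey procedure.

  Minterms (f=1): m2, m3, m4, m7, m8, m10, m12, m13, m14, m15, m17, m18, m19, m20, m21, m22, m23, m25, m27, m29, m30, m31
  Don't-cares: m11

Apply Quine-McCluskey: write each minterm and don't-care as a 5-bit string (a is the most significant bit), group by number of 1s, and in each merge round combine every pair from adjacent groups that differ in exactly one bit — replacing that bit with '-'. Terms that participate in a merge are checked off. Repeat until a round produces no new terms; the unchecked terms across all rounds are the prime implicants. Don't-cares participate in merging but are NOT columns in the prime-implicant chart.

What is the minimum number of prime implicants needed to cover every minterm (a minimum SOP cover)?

7

size-2^0 implicants → 00010(✓)  00011(✓)  00100(✓)  00111(✓)  01000(✓)  01010(✓)  01011(✓)  01100(✓)  01101(✓)  01110(✓)  01111(✓)  10001(✓)  10010(✓)  10011(✓)  10100(✓)  10101(✓)  10110(✓)  10111(✓)  11001(✓)  11011(✓)  11101(✓)  11110(✓)  11111(✓)
size-2^1 implicants → -0010(✓)  -0011(✓)  -0100  -0111(✓)  -1011(✓)  -1101(✓)  -1110(✓)  -1111(✓)  0-010(✓)  0-011(✓)  0-100  0-111(✓)  00-11(✓)  0001-(✓)  01-00(✓)  01-10(✓)  01-11(✓)  010-0(✓)  0101-(✓)  011-0(✓)  011-1(✓)  0110-(✓)  0111-(✓)  1-001(✓)  1-011(✓)  1-101(✓)  1-110(✓)  1-111(✓)  10-01(✓)  10-10(✓)  10-11(✓)  100-1(✓)  1001-(✓)  101-0(✓)  101-1(✓)  1010-(✓)  1011-(✓)  11-01(✓)  11-11(✓)  110-1(✓)  111-1(✓)  1111-(✓)
size-2^2 implicants → --011(✓)  --111(✓)  -0-11(✓)  -001-  -1-11(✓)  -11-1  -111-  0--11(✓)  0-01-  01--0  01-1-  011--  1--01(✓)  1--11(✓)  1-0-1(✓)  1-1-1(✓)  1-11-  10--1(✓)  10-1-  101--  11--1(✓)
size-2^3 implicants → ---11  1---1
Unchecked terms (primes): ---11, -001-, -0100, -11-1, -111-, 0-01-, 0-100, 01--0, 01-1-, 011--, 1---1, 1-11-, 10-1-, 101--
Minterm coverage:
  m2 ⊆ -001-,0-01-
  m3 ⊆ ---11,-001-,0-01-
  m4 ⊆ -0100,0-100
  m7 ⊆ ---11 [E]
  m8 ⊆ 01--0 [E]
  m10 ⊆ 0-01-,01--0,01-1-
  m12 ⊆ 0-100,01--0,011--
  m13 ⊆ -11-1,011--
  m14 ⊆ -111-,01--0,01-1-,011--
  m15 ⊆ ---11,-11-1,-111-,01-1-,011--
  m17 ⊆ 1---1 [E]
  m18 ⊆ -001-,10-1-
  m19 ⊆ ---11,-001-,1---1,10-1-
  m20 ⊆ -0100,101--
  m21 ⊆ 1---1,101--
  m22 ⊆ 1-11-,10-1-,101--
  m23 ⊆ ---11,1---1,1-11-,10-1-,101--
  m25 ⊆ 1---1 [E]
  m27 ⊆ ---11,1---1
  m29 ⊆ -11-1,1---1
  m30 ⊆ -111-,1-11-
  m31 ⊆ ---11,-11-1,-111-,1---1,1-11-
E = {---11, 01--0, 1---1}
Petrick residual → -001-, -0100, -11-1, 1-11-
Cover = de + b'c'd + b'cd'e' + bce + a'be' + ae + acd  |cover|=7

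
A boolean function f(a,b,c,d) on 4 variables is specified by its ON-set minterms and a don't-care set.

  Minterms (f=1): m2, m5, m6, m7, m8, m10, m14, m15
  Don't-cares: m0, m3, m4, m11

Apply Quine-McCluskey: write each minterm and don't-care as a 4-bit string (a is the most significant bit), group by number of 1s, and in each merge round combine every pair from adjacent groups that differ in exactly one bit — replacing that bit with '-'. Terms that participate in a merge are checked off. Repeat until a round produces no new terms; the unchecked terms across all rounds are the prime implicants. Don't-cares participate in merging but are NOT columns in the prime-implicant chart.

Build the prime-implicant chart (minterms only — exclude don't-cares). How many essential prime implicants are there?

size-2^0 implicants → 0000(✓)  0010(✓)  0011(✓)  0100(✓)  0101(✓)  0110(✓)  0111(✓)  1000(✓)  1010(✓)  1011(✓)  1110(✓)  1111(✓)
size-2^1 implicants → -000(✓)  -010(✓)  -011(✓)  -110(✓)  -111(✓)  0-00(✓)  0-10(✓)  0-11(✓)  00-0(✓)  001-(✓)  01-0(✓)  01-1(✓)  010-(✓)  011-(✓)  1-10(✓)  1-11(✓)  10-0(✓)  101-(✓)  111-(✓)
size-2^2 implicants → --10(✓)  --11(✓)  -0-0  -01-(✓)  -11-(✓)  0--0  0-1-(✓)  01--  1-1-(✓)
size-2^3 implicants → --1-
Unchecked terms (primes): --1-, -0-0, 0--0, 01--
Minterm coverage:
  m2 ⊆ --1-,-0-0,0--0
  m5 ⊆ 01-- [E]
  m6 ⊆ --1-,0--0,01--
  m7 ⊆ --1-,01--
  m8 ⊆ -0-0 [E]
  m10 ⊆ --1-,-0-0
  m14 ⊆ --1- [E]
  m15 ⊆ --1- [E]
E = {--1-, -0-0, 01--}

3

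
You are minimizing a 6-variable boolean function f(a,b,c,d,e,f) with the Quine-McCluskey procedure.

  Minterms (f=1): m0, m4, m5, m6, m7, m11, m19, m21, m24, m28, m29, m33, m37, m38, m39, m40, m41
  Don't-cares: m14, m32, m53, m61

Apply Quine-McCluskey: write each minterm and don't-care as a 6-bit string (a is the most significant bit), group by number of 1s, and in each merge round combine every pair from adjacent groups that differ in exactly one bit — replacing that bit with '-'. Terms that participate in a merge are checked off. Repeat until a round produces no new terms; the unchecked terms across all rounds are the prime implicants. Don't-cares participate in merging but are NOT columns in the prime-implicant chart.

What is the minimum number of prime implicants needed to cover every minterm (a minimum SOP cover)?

8

[col 0] 000000*, 000100*, 000101*, 000110*, 000111*, 001011, 001110*, 010011, 010101*, 011000*, 011100*, 011101*, 100000*, 100001*, 100101*, 100110*, 100111*, 101000*, 101001*, 110101*, 111101*
[col 1] -00000, -00101*, -00110*, -00111*, -10101*, -11101*, 0-0101*, 00-110, 000-00, 0001-0*, 0001-1*, 00010-*, 00011-*, 01-101*, 011-00, 01110-, 1-0101*, 10-000*, 10-001*, 100-01, 10000-*, 1001-1*, 10011-*, 10100-*, 11-101*
[col 2] --0101, -001-1, -0011-, -1-101, 0001--, 10-00-
Prime implicants: --0101, -00000, -001-1, -0011-, -1-101, 00-110, 000-00, 0001--, 001011, 010011, 011-00, 01110-, 10-00-, 100-01
PI chart (minterm → PIs covering it):
  0 | -00000,000-00
  4 | 000-00,0001--
  5 | --0101,-001-1,0001--
  6 | -0011-,00-110,0001--
  7 | -001-1,-0011-,0001--
  11 | 001011  (sole → essential)
  19 | 010011  (sole → essential)
  21 | --0101,-1-101
  24 | 011-00  (sole → essential)
  28 | 011-00,01110-
  29 | -1-101,01110-
  33 | 10-00-,100-01
  37 | --0101,-001-1,100-01
  38 | -0011-  (sole → essential)
  39 | -001-1,-0011-
  40 | 10-00-  (sole → essential)
  41 | 10-00-  (sole → essential)
Essential prime implicants: -0011-, 001011, 010011, 011-00, 10-00-
Petrick residual → --0101, -1-101, 000-00
Minimum SOP uses 8 PIs: c'de'f + b'c'de + bde'f + a'b'c'e'f' + a'b'cd'ef + a'bc'd'ef + a'bce'f' + ab'd'e'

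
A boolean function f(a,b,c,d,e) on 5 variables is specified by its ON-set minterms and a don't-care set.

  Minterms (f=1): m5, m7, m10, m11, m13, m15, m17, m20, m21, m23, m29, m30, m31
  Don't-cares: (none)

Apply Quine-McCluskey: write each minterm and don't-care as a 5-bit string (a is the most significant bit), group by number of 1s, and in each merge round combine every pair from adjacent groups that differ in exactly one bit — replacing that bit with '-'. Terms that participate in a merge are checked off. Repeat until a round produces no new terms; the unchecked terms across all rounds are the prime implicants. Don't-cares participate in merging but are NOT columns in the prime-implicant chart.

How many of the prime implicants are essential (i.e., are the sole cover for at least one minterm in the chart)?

5

size-2^0 implicants → 00101(✓)  00111(✓)  01010(✓)  01011(✓)  01101(✓)  01111(✓)  10001(✓)  10100(✓)  10101(✓)  10111(✓)  11101(✓)  11110(✓)  11111(✓)
size-2^1 implicants → -0101(✓)  -0111(✓)  -1101(✓)  -1111(✓)  0-101(✓)  0-111(✓)  001-1(✓)  01-11  0101-  011-1(✓)  1-101(✓)  1-111(✓)  10-01  101-1(✓)  1010-  111-1(✓)  1111-
size-2^2 implicants → --101(✓)  --111(✓)  -01-1(✓)  -11-1(✓)  0-1-1(✓)  1-1-1(✓)
size-2^3 implicants → --1-1
Unchecked terms (primes): --1-1, 01-11, 0101-, 10-01, 1010-, 1111-
Minterm coverage:
  m5 ⊆ --1-1 [E]
  m7 ⊆ --1-1 [E]
  m10 ⊆ 0101- [E]
  m11 ⊆ 01-11,0101-
  m13 ⊆ --1-1 [E]
  m15 ⊆ --1-1,01-11
  m17 ⊆ 10-01 [E]
  m20 ⊆ 1010- [E]
  m21 ⊆ --1-1,10-01,1010-
  m23 ⊆ --1-1 [E]
  m29 ⊆ --1-1 [E]
  m30 ⊆ 1111- [E]
  m31 ⊆ --1-1,1111-
E = {--1-1, 0101-, 10-01, 1010-, 1111-}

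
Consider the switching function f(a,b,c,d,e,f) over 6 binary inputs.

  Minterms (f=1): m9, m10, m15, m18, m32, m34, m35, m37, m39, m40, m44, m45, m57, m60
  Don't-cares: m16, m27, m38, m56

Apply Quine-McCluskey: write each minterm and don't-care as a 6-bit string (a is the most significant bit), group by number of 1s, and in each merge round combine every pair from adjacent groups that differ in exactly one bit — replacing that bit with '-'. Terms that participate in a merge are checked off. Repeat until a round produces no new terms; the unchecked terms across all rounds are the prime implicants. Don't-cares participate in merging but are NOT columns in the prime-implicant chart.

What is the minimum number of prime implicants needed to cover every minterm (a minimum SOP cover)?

9

size-2^0 implicants → 001001  001010  001111  010000(✓)  010010(✓)  011011  100000(✓)  100010(✓)  100011(✓)  100101(✓)  100110(✓)  100111(✓)  101000(✓)  101100(✓)  101101(✓)  111000(✓)  111001(✓)  111100(✓)
size-2^1 implicants → 0100-0  1-1000(✓)  1-1100(✓)  10-000  10-101  100-10(✓)  100-11(✓)  1000-0  10001-(✓)  1001-1  10011-(✓)  101-00(✓)  10110-  111-00(✓)  11100-
size-2^2 implicants → 1-1-00  100-1-
Unchecked terms (primes): 001001, 001010, 001111, 0100-0, 011011, 1-1-00, 10-000, 10-101, 100-1-, 1000-0, 1001-1, 10110-, 11100-
Minterm coverage:
  m9 ⊆ 001001 [E]
  m10 ⊆ 001010 [E]
  m15 ⊆ 001111 [E]
  m18 ⊆ 0100-0 [E]
  m32 ⊆ 10-000,1000-0
  m34 ⊆ 100-1-,1000-0
  m35 ⊆ 100-1- [E]
  m37 ⊆ 10-101,1001-1
  m39 ⊆ 100-1-,1001-1
  m40 ⊆ 1-1-00,10-000
  m44 ⊆ 1-1-00,10110-
  m45 ⊆ 10-101,10110-
  m57 ⊆ 11100- [E]
  m60 ⊆ 1-1-00 [E]
E = {001001, 001010, 001111, 0100-0, 1-1-00, 100-1-, 11100-}
Petrick residual → 10-000, 10-101
Cover = a'b'cd'e'f + a'b'cd'ef' + a'b'cdef + a'bc'd'f' + ace'f' + ab'd'e'f' + ab'de'f + ab'c'e + abcd'e'  |cover|=9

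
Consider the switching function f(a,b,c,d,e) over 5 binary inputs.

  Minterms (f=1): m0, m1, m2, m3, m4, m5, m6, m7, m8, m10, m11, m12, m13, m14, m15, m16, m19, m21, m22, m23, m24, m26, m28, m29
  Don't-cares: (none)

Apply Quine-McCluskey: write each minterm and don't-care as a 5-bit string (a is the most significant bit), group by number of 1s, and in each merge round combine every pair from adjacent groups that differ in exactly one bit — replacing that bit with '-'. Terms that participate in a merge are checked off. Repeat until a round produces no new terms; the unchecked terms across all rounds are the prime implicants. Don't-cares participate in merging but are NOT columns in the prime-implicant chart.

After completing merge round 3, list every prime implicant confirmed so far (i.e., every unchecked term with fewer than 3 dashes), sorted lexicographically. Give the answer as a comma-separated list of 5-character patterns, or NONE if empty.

--000, --101, -0-11, -01-1, -011-, -1-00, -10-0, -110-

size-2^0 implicants → 00000(✓)  00001(✓)  00010(✓)  00011(✓)  00100(✓)  00101(✓)  00110(✓)  00111(✓)  01000(✓)  01010(✓)  01011(✓)  01100(✓)  01101(✓)  01110(✓)  01111(✓)  10000(✓)  10011(✓)  10101(✓)  10110(✓)  10111(✓)  11000(✓)  11010(✓)  11100(✓)  11101(✓)
size-2^1 implicants → -0000(✓)  -0011(✓)  -0101(✓)  -0110(✓)  -0111(✓)  -1000(✓)  -1010(✓)  -1100(✓)  -1101(✓)  0-000(✓)  0-010(✓)  0-011(✓)  0-100(✓)  0-101(✓)  0-110(✓)  0-111(✓)  00-00(✓)  00-01(✓)  00-10(✓)  00-11(✓)  000-0(✓)  000-1(✓)  0000-(✓)  0001-(✓)  001-0(✓)  001-1(✓)  0010-(✓)  0011-(✓)  01-00(✓)  01-10(✓)  01-11(✓)  010-0(✓)  0101-(✓)  011-0(✓)  011-1(✓)  0110-(✓)  0111-(✓)  1-000(✓)  1-101(✓)  10-11(✓)  101-1(✓)  1011-(✓)  11-00(✓)  110-0(✓)  1110-(✓)
size-2^2 implicants → --000  --101  -0-11  -01-1  -011-  -1-00  -10-0  -110-  0--00(✓)  0--10(✓)  0--11(✓)  0-0-0(✓)  0-01-(✓)  0-1-0(✓)  0-1-1(✓)  0-10-(✓)  0-11-(✓)  00--0(✓)  00--1(✓)  00-0-(✓)  00-1-(✓)  000--(✓)  001--(✓)  01--0(✓)  01-1-(✓)  011--(✓)
size-2^3 implicants → 0---0  0--1-  0-1--  00---
Unchecked terms (primes): --000, --101, -0-11, -01-1, -011-, -1-00, -10-0, -110-, 0---0, 0--1-, 0-1--, 00---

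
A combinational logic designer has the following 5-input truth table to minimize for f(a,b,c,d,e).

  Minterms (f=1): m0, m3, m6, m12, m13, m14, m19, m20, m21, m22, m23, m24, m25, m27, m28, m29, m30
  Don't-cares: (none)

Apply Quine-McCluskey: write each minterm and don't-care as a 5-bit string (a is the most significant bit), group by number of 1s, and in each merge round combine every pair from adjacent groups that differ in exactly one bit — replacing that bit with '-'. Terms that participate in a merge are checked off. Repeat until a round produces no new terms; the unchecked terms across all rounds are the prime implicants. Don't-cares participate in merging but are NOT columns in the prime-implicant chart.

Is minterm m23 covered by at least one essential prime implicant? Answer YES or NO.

NO

size-2^0 implicants → 00000  00011(✓)  00110(✓)  01100(✓)  01101(✓)  01110(✓)  10011(✓)  10100(✓)  10101(✓)  10110(✓)  10111(✓)  11000(✓)  11001(✓)  11011(✓)  11100(✓)  11101(✓)  11110(✓)
size-2^1 implicants → -0011  -0110(✓)  -1100(✓)  -1101(✓)  -1110(✓)  0-110(✓)  011-0(✓)  0110-(✓)  1-011  1-100(✓)  1-101(✓)  1-110(✓)  10-11  101-0(✓)  101-1(✓)  1010-(✓)  1011-(✓)  11-00(✓)  11-01(✓)  110-1  1100-(✓)  111-0(✓)  1110-(✓)
size-2^2 implicants → --110  -11-0  -110-  1-1-0  1-10-  101--  11-0-
Unchecked terms (primes): --110, -0011, -11-0, -110-, 00000, 1-011, 1-1-0, 1-10-, 10-11, 101--, 11-0-, 110-1
Minterm coverage:
  m0 ⊆ 00000 [E]
  m3 ⊆ -0011 [E]
  m6 ⊆ --110 [E]
  m12 ⊆ -11-0,-110-
  m13 ⊆ -110- [E]
  m14 ⊆ --110,-11-0
  m19 ⊆ -0011,1-011,10-11
  m20 ⊆ 1-1-0,1-10-,101--
  m21 ⊆ 1-10-,101--
  m22 ⊆ --110,1-1-0,101--
  m23 ⊆ 10-11,101--
  m24 ⊆ 11-0- [E]
  m25 ⊆ 11-0-,110-1
  m27 ⊆ 1-011,110-1
  m28 ⊆ -11-0,-110-,1-1-0,1-10-,11-0-
  m29 ⊆ -110-,1-10-,11-0-
  m30 ⊆ --110,-11-0,1-1-0
E = {--110, -0011, -110-, 00000, 11-0-}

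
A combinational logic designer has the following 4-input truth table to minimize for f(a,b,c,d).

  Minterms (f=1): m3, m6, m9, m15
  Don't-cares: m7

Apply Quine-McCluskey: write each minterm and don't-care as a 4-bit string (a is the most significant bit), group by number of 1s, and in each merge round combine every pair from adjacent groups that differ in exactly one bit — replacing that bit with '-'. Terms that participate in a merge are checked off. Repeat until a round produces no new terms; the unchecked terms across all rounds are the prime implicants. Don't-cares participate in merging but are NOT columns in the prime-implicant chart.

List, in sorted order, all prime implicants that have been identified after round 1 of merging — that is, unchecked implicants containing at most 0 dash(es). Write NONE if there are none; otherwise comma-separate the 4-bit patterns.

1001

Round 0: 0011✓ 0110✓ 0111✓ 1001 1111✓
Round 1: -111 0-11 011-
PIs = {-111, 0-11, 011-, 1001}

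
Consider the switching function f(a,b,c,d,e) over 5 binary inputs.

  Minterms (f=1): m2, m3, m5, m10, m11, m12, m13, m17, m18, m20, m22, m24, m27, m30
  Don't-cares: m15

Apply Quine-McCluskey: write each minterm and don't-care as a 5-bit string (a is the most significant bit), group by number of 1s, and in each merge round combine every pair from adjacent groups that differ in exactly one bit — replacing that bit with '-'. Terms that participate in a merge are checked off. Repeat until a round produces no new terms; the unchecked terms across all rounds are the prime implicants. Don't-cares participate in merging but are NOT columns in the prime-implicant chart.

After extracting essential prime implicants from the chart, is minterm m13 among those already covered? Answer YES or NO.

YES

size-2^0 implicants → 00010(✓)  00011(✓)  00101(✓)  01010(✓)  01011(✓)  01100(✓)  01101(✓)  01111(✓)  10001  10010(✓)  10100(✓)  10110(✓)  11000  11011(✓)  11110(✓)
size-2^1 implicants → -0010  -1011  0-010(✓)  0-011(✓)  0-101  0001-(✓)  01-11  0101-(✓)  011-1  0110-  1-110  10-10  101-0
size-2^2 implicants → 0-01-
Unchecked terms (primes): -0010, -1011, 0-01-, 0-101, 01-11, 011-1, 0110-, 1-110, 10-10, 10001, 101-0, 11000
Minterm coverage:
  m2 ⊆ -0010,0-01-
  m3 ⊆ 0-01- [E]
  m5 ⊆ 0-101 [E]
  m10 ⊆ 0-01- [E]
  m11 ⊆ -1011,0-01-,01-11
  m12 ⊆ 0110- [E]
  m13 ⊆ 0-101,011-1,0110-
  m17 ⊆ 10001 [E]
  m18 ⊆ -0010,10-10
  m20 ⊆ 101-0 [E]
  m22 ⊆ 1-110,10-10,101-0
  m24 ⊆ 11000 [E]
  m27 ⊆ -1011 [E]
  m30 ⊆ 1-110 [E]
E = {-1011, 0-01-, 0-101, 0110-, 1-110, 10001, 101-0, 11000}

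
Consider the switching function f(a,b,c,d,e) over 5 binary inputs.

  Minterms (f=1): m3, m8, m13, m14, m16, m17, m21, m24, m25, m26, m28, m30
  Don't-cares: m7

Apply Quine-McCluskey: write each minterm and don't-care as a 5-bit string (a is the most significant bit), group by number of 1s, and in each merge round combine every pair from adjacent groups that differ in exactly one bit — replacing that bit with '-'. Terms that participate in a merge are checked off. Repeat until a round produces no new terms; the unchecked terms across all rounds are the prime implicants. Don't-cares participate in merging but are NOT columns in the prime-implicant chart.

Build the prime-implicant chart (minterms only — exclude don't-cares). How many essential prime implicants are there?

7

Round 0: 00011✓ 00111✓ 01000✓ 01101 01110✓ 10000✓ 10001✓ 10101✓ 11000✓ 11001✓ 11010✓ 11100✓ 11110✓
Round 1: -1000 -1110 00-11 1-000✓ 1-001✓ 10-01 1000-✓ 11-00✓ 11-10✓ 110-0✓ 1100-✓ 111-0✓
Round 2: 1-00- 11--0
PIs = {-1000, -1110, 00-11, 01101, 1-00-, 10-01, 11--0}
Coverage chart:
  m3: 00-11 ←essential
  m8: -1000 ←essential
  m13: 01101 ←essential
  m14: -1110 ←essential
  m16: 1-00- ←essential
  m17: 1-00-,10-01
  m21: 10-01 ←essential
  m24: -1000,1-00-,11--0
  m25: 1-00- ←essential
  m26: 11--0 ←essential
  m28: 11--0 ←essential
  m30: -1110,11--0
Essential: -1000, -1110, 00-11, 01101, 1-00-, 10-01, 11--0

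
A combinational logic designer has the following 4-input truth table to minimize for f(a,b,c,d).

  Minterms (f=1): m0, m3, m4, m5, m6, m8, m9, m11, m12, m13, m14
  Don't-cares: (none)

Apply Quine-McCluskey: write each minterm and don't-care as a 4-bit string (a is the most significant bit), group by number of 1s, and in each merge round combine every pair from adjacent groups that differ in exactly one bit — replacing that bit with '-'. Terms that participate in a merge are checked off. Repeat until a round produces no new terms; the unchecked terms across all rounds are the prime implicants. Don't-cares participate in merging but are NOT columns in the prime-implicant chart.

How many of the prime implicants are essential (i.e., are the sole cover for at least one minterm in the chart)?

size-2^0 implicants → 0000(✓)  0011(✓)  0100(✓)  0101(✓)  0110(✓)  1000(✓)  1001(✓)  1011(✓)  1100(✓)  1101(✓)  1110(✓)
size-2^1 implicants → -000(✓)  -011  -100(✓)  -101(✓)  -110(✓)  0-00(✓)  01-0(✓)  010-(✓)  1-00(✓)  1-01(✓)  10-1  100-(✓)  11-0(✓)  110-(✓)
size-2^2 implicants → --00  -1-0  -10-  1-0-
Unchecked terms (primes): --00, -011, -1-0, -10-, 1-0-, 10-1
Minterm coverage:
  m0 ⊆ --00 [E]
  m3 ⊆ -011 [E]
  m4 ⊆ --00,-1-0,-10-
  m5 ⊆ -10- [E]
  m6 ⊆ -1-0 [E]
  m8 ⊆ --00,1-0-
  m9 ⊆ 1-0-,10-1
  m11 ⊆ -011,10-1
  m12 ⊆ --00,-1-0,-10-,1-0-
  m13 ⊆ -10-,1-0-
  m14 ⊆ -1-0 [E]
E = {--00, -011, -1-0, -10-}

4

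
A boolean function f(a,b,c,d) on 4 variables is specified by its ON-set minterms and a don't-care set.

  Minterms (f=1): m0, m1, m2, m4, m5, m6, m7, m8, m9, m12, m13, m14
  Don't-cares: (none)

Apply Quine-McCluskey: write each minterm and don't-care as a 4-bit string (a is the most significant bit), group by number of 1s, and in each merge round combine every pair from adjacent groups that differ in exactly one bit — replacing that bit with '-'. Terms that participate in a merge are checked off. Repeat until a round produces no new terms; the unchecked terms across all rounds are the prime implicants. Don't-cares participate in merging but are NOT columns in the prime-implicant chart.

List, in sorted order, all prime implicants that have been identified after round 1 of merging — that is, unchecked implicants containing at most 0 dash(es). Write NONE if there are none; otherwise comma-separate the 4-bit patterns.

Round 0: 0000✓ 0001✓ 0010✓ 0100✓ 0101✓ 0110✓ 0111✓ 1000✓ 1001✓ 1100✓ 1101✓ 1110✓
Round 1: -000✓ -001✓ -100✓ -101✓ -110✓ 0-00✓ 0-01✓ 0-10✓ 00-0✓ 000-✓ 01-0✓ 01-1✓ 010-✓ 011-✓ 1-00✓ 1-01✓ 100-✓ 11-0✓ 110-✓
Round 2: --00✓ --01✓ -00-✓ -1-0 -10-✓ 0--0 0-0-✓ 01-- 1-0-✓
Round 3: --0-
PIs = {--0-, -1-0, 0--0, 01--}

NONE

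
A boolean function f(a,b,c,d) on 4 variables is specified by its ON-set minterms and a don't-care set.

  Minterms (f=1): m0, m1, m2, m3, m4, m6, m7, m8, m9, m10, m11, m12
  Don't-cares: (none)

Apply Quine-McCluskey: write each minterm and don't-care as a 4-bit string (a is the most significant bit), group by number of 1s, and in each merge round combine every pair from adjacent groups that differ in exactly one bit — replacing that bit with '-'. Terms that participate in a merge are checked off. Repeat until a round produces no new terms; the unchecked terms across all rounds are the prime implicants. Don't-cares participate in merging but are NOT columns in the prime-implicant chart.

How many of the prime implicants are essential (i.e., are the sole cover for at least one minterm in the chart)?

[col 0] 0000*, 0001*, 0010*, 0011*, 0100*, 0110*, 0111*, 1000*, 1001*, 1010*, 1011*, 1100*
[col 1] -000*, -001*, -010*, -011*, -100*, 0-00*, 0-10*, 0-11*, 00-0*, 00-1*, 000-*, 001-*, 01-0*, 011-*, 1-00*, 10-0*, 10-1*, 100-*, 101-*
[col 2] --00, -0-0*, -0-1*, -00-*, -01-*, 0--0, 0-1-, 00--*, 10--*
[col 3] -0--
Prime implicants: --00, -0--, 0--0, 0-1-
PI chart (minterm → PIs covering it):
  0 | --00,-0--,0--0
  1 | -0--  (sole → essential)
  2 | -0--,0--0,0-1-
  3 | -0--,0-1-
  4 | --00,0--0
  6 | 0--0,0-1-
  7 | 0-1-  (sole → essential)
  8 | --00,-0--
  9 | -0--  (sole → essential)
  10 | -0--  (sole → essential)
  11 | -0--  (sole → essential)
  12 | --00  (sole → essential)
Essential prime implicants: --00, -0--, 0-1-

3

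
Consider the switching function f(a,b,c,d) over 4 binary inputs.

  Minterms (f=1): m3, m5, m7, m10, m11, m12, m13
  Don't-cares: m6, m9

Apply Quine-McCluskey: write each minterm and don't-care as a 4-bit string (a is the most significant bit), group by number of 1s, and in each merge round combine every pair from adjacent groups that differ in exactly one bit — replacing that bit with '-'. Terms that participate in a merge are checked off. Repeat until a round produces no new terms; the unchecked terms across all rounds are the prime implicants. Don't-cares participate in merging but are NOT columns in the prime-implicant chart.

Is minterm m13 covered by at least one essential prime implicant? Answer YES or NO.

YES

size-2^0 implicants → 0011(✓)  0101(✓)  0110(✓)  0111(✓)  1001(✓)  1010(✓)  1011(✓)  1100(✓)  1101(✓)
size-2^1 implicants → -011  -101  0-11  01-1  011-  1-01  10-1  101-  110-
Unchecked terms (primes): -011, -101, 0-11, 01-1, 011-, 1-01, 10-1, 101-, 110-
Minterm coverage:
  m3 ⊆ -011,0-11
  m5 ⊆ -101,01-1
  m7 ⊆ 0-11,01-1,011-
  m10 ⊆ 101- [E]
  m11 ⊆ -011,10-1,101-
  m12 ⊆ 110- [E]
  m13 ⊆ -101,1-01,110-
E = {101-, 110-}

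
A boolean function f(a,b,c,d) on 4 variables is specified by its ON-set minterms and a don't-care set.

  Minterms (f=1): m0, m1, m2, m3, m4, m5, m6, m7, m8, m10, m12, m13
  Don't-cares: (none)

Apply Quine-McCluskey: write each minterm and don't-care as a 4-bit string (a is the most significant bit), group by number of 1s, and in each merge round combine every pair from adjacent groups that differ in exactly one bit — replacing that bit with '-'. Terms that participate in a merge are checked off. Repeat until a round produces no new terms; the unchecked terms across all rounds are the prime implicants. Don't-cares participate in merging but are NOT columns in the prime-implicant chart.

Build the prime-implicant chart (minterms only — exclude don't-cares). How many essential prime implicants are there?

3

Round 0: 0000✓ 0001✓ 0010✓ 0011✓ 0100✓ 0101✓ 0110✓ 0111✓ 1000✓ 1010✓ 1100✓ 1101✓
Round 1: -000✓ -010✓ -100✓ -101✓ 0-00✓ 0-01✓ 0-10✓ 0-11✓ 00-0✓ 00-1✓ 000-✓ 001-✓ 01-0✓ 01-1✓ 010-✓ 011-✓ 1-00✓ 10-0✓ 110-✓
Round 2: --00 -0-0 -10- 0--0✓ 0--1✓ 0-0-✓ 0-1-✓ 00--✓ 01--✓
Round 3: 0---
PIs = {--00, -0-0, -10-, 0---}
Coverage chart:
  m0: --00,-0-0,0---
  m1: 0--- ←essential
  m2: -0-0,0---
  m3: 0--- ←essential
  m4: --00,-10-,0---
  m5: -10-,0---
  m6: 0--- ←essential
  m7: 0--- ←essential
  m8: --00,-0-0
  m10: -0-0 ←essential
  m12: --00,-10-
  m13: -10- ←essential
Essential: -0-0, -10-, 0---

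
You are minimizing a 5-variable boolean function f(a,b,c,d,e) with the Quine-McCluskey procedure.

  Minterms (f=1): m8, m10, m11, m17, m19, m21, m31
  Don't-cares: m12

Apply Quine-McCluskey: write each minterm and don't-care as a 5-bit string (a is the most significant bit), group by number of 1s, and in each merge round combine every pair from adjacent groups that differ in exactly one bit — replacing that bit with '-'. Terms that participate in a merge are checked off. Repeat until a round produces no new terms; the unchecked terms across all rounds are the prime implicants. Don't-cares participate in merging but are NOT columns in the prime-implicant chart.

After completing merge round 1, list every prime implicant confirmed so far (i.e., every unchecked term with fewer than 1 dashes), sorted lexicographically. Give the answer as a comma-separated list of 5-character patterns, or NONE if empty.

11111

Round 0: 01000✓ 01010✓ 01011✓ 01100✓ 10001✓ 10011✓ 10101✓ 11111
Round 1: 01-00 010-0 0101- 10-01 100-1
PIs = {01-00, 010-0, 0101-, 10-01, 100-1, 11111}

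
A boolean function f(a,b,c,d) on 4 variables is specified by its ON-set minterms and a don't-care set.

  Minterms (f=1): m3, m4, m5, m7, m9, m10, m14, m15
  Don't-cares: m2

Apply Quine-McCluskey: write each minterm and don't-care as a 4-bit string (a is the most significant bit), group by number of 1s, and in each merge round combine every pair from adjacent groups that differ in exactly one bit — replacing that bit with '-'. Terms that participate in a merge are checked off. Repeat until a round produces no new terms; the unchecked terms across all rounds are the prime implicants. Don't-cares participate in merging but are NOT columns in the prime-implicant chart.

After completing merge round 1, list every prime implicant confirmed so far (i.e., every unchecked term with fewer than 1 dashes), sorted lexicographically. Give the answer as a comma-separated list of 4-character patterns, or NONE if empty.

1001

Round 0: 0010✓ 0011✓ 0100✓ 0101✓ 0111✓ 1001 1010✓ 1110✓ 1111✓
Round 1: -010 -111 0-11 001- 01-1 010- 1-10 111-
PIs = {-010, -111, 0-11, 001-, 01-1, 010-, 1-10, 1001, 111-}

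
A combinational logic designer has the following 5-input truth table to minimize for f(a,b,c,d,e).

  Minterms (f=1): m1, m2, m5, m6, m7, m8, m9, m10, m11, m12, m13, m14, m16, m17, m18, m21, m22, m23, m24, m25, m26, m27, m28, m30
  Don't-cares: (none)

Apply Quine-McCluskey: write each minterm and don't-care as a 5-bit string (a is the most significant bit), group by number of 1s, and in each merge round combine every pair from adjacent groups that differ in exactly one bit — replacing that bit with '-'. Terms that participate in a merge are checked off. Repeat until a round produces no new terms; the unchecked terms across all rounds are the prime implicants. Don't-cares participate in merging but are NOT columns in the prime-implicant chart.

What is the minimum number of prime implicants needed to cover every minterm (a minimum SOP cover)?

6

Round 0: 00001✓ 00010✓ 00101✓ 00110✓ 00111✓ 01000✓ 01001✓ 01010✓ 01011✓ 01100✓ 01101✓ 01110✓ 10000✓ 10001✓ 10010✓ 10101✓ 10110✓ 10111✓ 11000✓ 11001✓ 11010✓ 11011✓ 11100✓ 11110✓
Round 1: -0001✓ -0010✓ -0101✓ -0110✓ -0111✓ -1000✓ -1001✓ -1010✓ -1011✓ -1100✓ -1110✓ 0-001✓ 0-010✓ 0-101✓ 0-110✓ 00-01✓ 00-10✓ 001-1✓ 0011-✓ 01-00✓ 01-01✓ 01-10✓ 010-0✓ 010-1✓ 0100-✓ 0101-✓ 011-0✓ 0110-✓ 1-000✓ 1-001✓ 1-010✓ 1-110✓ 10-01✓ 10-10✓ 100-0✓ 1000-✓ 101-1✓ 1011-✓ 11-00✓ 11-10✓ 110-0✓ 110-1✓ 1100-✓ 1101-✓ 111-0✓
Round 2: --001 --010✓ --110✓ -0-01 -0-10✓ -01-1 -011- -1-00✓ -1-10✓ -10-0✓ -10-1✓ -100-✓ -101-✓ -11-0✓ 0--01 0--10✓ 01--0✓ 01-0- 010--✓ 1--10✓ 1-0-0 1-00- 11--0✓ 110--✓
Round 3: ---10 -1--0 -10--
PIs = {---10, --001, -0-01, -01-1, -011-, -1--0, -10--, 0--01, 01-0-, 1-0-0, 1-00-}
Coverage chart:
  m1: --001,-0-01,0--01
  m2: ---10 ←essential
  m5: -0-01,-01-1,0--01
  m6: ---10,-011-
  m7: -01-1,-011-
  m8: -1--0,-10--,01-0-
  m9: --001,-10--,0--01,01-0-
  m10: ---10,-1--0,-10--
  m11: -10-- ←essential
  m12: -1--0,01-0-
  m13: 0--01,01-0-
  m14: ---10,-1--0
  m16: 1-0-0,1-00-
  m17: --001,-0-01,1-00-
  m18: ---10,1-0-0
  m21: -0-01,-01-1
  m22: ---10,-011-
  m23: -01-1,-011-
  m24: -1--0,-10--,1-0-0,1-00-
  m25: --001,-10--,1-00-
  m26: ---10,-1--0,-10--,1-0-0
  m27: -10-- ←essential
  m28: -1--0 ←essential
  m30: ---10,-1--0
Essential: ---10, -1--0, -10--
Petrick residual → -01-1, 0--01, 1-00-
Min cover (6 terms): de' + b'ce + be' + bc' + a'd'e + ac'd'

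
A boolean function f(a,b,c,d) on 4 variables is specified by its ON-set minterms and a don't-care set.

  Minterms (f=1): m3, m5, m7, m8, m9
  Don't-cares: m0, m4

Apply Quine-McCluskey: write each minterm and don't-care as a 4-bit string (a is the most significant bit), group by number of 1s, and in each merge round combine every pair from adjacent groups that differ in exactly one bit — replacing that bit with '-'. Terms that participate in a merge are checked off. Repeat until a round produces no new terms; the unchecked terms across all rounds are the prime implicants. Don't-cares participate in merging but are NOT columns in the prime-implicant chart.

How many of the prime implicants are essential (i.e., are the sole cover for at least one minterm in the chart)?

Round 0: 0000✓ 0011✓ 0100✓ 0101✓ 0111✓ 1000✓ 1001✓
Round 1: -000 0-00 0-11 01-1 010- 100-
PIs = {-000, 0-00, 0-11, 01-1, 010-, 100-}
Coverage chart:
  m3: 0-11 ←essential
  m5: 01-1,010-
  m7: 0-11,01-1
  m8: -000,100-
  m9: 100- ←essential
Essential: 0-11, 100-

2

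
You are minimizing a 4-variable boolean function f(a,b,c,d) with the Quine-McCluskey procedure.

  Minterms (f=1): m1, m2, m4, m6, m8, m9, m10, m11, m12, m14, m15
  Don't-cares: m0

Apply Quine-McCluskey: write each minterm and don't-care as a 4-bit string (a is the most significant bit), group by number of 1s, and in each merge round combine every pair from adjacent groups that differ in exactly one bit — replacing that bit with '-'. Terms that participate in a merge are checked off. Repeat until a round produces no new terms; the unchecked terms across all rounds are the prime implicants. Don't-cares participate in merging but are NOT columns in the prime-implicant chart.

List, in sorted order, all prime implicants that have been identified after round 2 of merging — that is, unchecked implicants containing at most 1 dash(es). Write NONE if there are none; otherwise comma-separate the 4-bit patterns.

NONE

size-2^0 implicants → 0000(✓)  0001(✓)  0010(✓)  0100(✓)  0110(✓)  1000(✓)  1001(✓)  1010(✓)  1011(✓)  1100(✓)  1110(✓)  1111(✓)
size-2^1 implicants → -000(✓)  -001(✓)  -010(✓)  -100(✓)  -110(✓)  0-00(✓)  0-10(✓)  00-0(✓)  000-(✓)  01-0(✓)  1-00(✓)  1-10(✓)  1-11(✓)  10-0(✓)  10-1(✓)  100-(✓)  101-(✓)  11-0(✓)  111-(✓)
size-2^2 implicants → --00(✓)  --10(✓)  -0-0(✓)  -00-  -1-0(✓)  0--0(✓)  1--0(✓)  1-1-  10--
size-2^3 implicants → ---0
Unchecked terms (primes): ---0, -00-, 1-1-, 10--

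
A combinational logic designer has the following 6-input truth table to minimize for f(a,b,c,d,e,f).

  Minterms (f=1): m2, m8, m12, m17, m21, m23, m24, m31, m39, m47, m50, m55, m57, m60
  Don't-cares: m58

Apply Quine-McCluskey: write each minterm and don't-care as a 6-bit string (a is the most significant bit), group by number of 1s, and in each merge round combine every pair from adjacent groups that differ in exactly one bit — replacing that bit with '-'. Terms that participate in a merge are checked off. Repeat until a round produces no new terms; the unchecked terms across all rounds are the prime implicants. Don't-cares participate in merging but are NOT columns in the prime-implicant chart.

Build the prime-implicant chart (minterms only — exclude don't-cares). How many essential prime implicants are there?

9

[col 0] 000010, 001000*, 001100*, 010001*, 010101*, 010111*, 011000*, 011111*, 100111*, 101111*, 110010*, 110111*, 111001, 111010*, 111100
[col 1] -10111, 0-1000, 001-00, 01-111, 010-01, 0101-1, 1-0111, 10-111, 11-010
Prime implicants: -10111, 0-1000, 000010, 001-00, 01-111, 010-01, 0101-1, 1-0111, 10-111, 11-010, 111001, 111100
PI chart (minterm → PIs covering it):
  2 | 000010  (sole → essential)
  8 | 0-1000,001-00
  12 | 001-00  (sole → essential)
  17 | 010-01  (sole → essential)
  21 | 010-01,0101-1
  23 | -10111,01-111,0101-1
  24 | 0-1000  (sole → essential)
  31 | 01-111  (sole → essential)
  39 | 1-0111,10-111
  47 | 10-111  (sole → essential)
  50 | 11-010  (sole → essential)
  55 | -10111,1-0111
  57 | 111001  (sole → essential)
  60 | 111100  (sole → essential)
Essential prime implicants: 0-1000, 000010, 001-00, 01-111, 010-01, 10-111, 11-010, 111001, 111100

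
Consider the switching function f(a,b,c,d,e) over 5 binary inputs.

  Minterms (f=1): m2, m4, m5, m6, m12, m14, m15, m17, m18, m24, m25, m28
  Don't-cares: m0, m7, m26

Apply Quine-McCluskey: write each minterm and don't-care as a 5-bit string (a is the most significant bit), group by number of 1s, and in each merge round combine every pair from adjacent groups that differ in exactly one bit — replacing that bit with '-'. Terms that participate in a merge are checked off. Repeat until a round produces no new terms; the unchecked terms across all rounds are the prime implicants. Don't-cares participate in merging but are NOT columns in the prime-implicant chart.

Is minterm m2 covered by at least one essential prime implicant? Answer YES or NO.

Round 0: 00000✓ 00010✓ 00100✓ 00101✓ 00110✓ 00111✓ 01100✓ 01110✓ 01111✓ 10001✓ 10010✓ 11000✓ 11001✓ 11010✓ 11100✓
Round 1: -0010 -1100 0-100✓ 0-110✓ 0-111✓ 00-00✓ 00-10✓ 000-0✓ 001-0✓ 001-1✓ 0010-✓ 0011-✓ 011-0✓ 0111-✓ 1-001 1-010 11-00 110-0 1100-
Round 2: 0-1-0 0-11- 00--0 001--
PIs = {-0010, -1100, 0-1-0, 0-11-, 00--0, 001--, 1-001, 1-010, 11-00, 110-0, 1100-}
Coverage chart:
  m2: -0010,00--0
  m4: 0-1-0,00--0,001--
  m5: 001-- ←essential
  m6: 0-1-0,0-11-,00--0,001--
  m12: -1100,0-1-0
  m14: 0-1-0,0-11-
  m15: 0-11- ←essential
  m17: 1-001 ←essential
  m18: -0010,1-010
  m24: 11-00,110-0,1100-
  m25: 1-001,1100-
  m28: -1100,11-00
Essential: 0-11-, 001--, 1-001

NO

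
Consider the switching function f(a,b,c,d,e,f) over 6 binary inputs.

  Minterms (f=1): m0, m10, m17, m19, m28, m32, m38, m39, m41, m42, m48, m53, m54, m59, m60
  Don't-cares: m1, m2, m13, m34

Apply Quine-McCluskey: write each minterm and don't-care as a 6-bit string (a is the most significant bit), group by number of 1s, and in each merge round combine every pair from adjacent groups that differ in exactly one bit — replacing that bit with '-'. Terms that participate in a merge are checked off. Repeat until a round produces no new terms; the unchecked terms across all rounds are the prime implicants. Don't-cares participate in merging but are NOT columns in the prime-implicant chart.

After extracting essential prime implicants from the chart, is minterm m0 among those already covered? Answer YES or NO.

NO

Round 0: 000000✓ 000001✓ 000010✓ 001010✓ 001101 010001✓ 010011✓ 011100✓ 100000✓ 100010✓ 100110✓ 100111✓ 101001 101010✓ 110000✓ 110101 110110✓ 111011 111100✓
Round 1: -00000✓ -00010✓ -01010✓ -11100 0-0001 00-010✓ 0000-0✓ 00000- 0100-1 1-0000 1-0110 10-010✓ 100-10 1000-0✓ 10011-
Round 2: -0-010 -000-0
PIs = {-0-010, -000-0, -11100, 0-0001, 00000-, 001101, 0100-1, 1-0000, 1-0110, 100-10, 10011-, 101001, 110101, 111011}
Coverage chart:
  m0: -000-0,00000-
  m10: -0-010 ←essential
  m17: 0-0001,0100-1
  m19: 0100-1 ←essential
  m28: -11100 ←essential
  m32: -000-0,1-0000
  m38: 1-0110,100-10,10011-
  m39: 10011- ←essential
  m41: 101001 ←essential
  m42: -0-010 ←essential
  m48: 1-0000 ←essential
  m53: 110101 ←essential
  m54: 1-0110 ←essential
  m59: 111011 ←essential
  m60: -11100 ←essential
Essential: -0-010, -11100, 0100-1, 1-0000, 1-0110, 10011-, 101001, 110101, 111011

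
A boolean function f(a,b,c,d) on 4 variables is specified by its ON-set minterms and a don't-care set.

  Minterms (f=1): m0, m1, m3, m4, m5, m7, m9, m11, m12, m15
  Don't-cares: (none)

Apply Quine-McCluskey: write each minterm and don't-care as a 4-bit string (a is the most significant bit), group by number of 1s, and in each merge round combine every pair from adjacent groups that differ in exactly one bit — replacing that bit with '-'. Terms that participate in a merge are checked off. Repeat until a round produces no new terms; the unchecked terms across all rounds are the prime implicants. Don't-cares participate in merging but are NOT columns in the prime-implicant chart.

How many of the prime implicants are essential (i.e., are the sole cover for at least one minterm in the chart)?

4

[col 0] 0000*, 0001*, 0011*, 0100*, 0101*, 0111*, 1001*, 1011*, 1100*, 1111*
[col 1] -001*, -011*, -100, -111*, 0-00*, 0-01*, 0-11*, 00-1*, 000-*, 01-1*, 010-*, 1-11*, 10-1*
[col 2] --11, -0-1, 0--1, 0-0-
Prime implicants: --11, -0-1, -100, 0--1, 0-0-
PI chart (minterm → PIs covering it):
  0 | 0-0-  (sole → essential)
  1 | -0-1,0--1,0-0-
  3 | --11,-0-1,0--1
  4 | -100,0-0-
  5 | 0--1,0-0-
  7 | --11,0--1
  9 | -0-1  (sole → essential)
  11 | --11,-0-1
  12 | -100  (sole → essential)
  15 | --11  (sole → essential)
Essential prime implicants: --11, -0-1, -100, 0-0-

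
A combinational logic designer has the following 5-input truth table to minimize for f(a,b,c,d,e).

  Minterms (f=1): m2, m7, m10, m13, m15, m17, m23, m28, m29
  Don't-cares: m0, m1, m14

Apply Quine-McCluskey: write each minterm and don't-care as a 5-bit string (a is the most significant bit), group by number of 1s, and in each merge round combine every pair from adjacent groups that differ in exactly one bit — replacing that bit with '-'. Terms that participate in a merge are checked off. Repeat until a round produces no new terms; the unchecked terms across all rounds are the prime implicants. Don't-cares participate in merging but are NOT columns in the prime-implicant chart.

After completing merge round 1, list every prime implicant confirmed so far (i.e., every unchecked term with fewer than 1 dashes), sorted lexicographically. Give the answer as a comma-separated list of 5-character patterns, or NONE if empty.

NONE

[col 0] 00000*, 00001*, 00010*, 00111*, 01010*, 01101*, 01110*, 01111*, 10001*, 10111*, 11100*, 11101*
[col 1] -0001, -0111, -1101, 0-010, 0-111, 000-0, 0000-, 01-10, 011-1, 0111-, 1110-
Prime implicants: -0001, -0111, -1101, 0-010, 0-111, 000-0, 0000-, 01-10, 011-1, 0111-, 1110-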